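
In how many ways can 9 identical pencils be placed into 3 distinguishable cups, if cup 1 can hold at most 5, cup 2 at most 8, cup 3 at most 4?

29

Without the upper bounds there are C(11,2) = 55 ways to split 9 among 3 cups.
Subtract solutions that violate a single cap (substitute x_i' = x_i − (cap_i+1)): x_1 ≥ 6 gives C(5,2) = 10; x_2 ≥ 9 gives C(2,2) = 1; x_3 ≥ 5 gives C(6,2) = 15. Together 26.
No two caps can be exceeded simultaneously, so the pair terms are all 0.
By inclusion–exclusion the count is 55 − 26 + 0 = 29.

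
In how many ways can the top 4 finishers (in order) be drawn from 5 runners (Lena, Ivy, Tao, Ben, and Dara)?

There are 5 choices for 1st place, 4 for 2nd, and so on down to 2 for position 4.
That gives 5 × 4 × 3 × 2 = 120.

120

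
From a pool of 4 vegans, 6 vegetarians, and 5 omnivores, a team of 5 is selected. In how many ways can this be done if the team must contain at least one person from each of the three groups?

With no constraint there are C(15,5) = 3003 possible selections.
Selections missing a whole group: no vegans → C(11,5) = 462; no vegetarians → C(9,5) = 126; no omnivores → C(10,5) = 252.
Add back selections omitting two groups (i.e. drawn from a single group): C(4,5) + C(6,5) + C(5,5) = 7.
By inclusion–exclusion: 3003 − 840 + 7 = 2170.

2170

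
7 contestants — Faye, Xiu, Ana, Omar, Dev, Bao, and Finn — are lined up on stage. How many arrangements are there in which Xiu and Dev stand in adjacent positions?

1440

Glue Xiu and Dev into one block (2 internal orders), leaving 6 units to arrange in a row.
So the count is 2·(6)! = 1440.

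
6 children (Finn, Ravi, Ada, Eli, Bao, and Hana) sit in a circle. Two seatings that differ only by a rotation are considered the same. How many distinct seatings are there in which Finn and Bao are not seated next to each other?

72

All circular seatings of 6 people number (5)! = 120.
Those with Finn next to Bao: fuse the pair into one unit and seat 5 units around a circle — 2·(4)! = 48.
Subtracting, 120 − 48 = 72.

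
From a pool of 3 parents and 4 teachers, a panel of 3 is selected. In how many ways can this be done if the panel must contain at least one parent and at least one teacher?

Total 3-person selections from all 7: C(7,3) = 35.
Selections missing a whole group: no parents → C(4,3) = 4; no teachers → C(3,3) = 1.
Both groups omitted at once is impossible, so 35 − 5 = 30.

30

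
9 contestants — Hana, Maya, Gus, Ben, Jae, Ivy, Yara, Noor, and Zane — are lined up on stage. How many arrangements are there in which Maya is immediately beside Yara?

80640

Place the 7 others and the Maya-Yara pair as 8 objects in a line; the pair has 2 internal arrangements.
That gives 2 × 8! = 2 × 40320 = 80640.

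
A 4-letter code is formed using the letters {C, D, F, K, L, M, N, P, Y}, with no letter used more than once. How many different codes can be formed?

3024

Choose and order 4 of the 9 symbols: the first letter has 9 options, the next 8, then 7, 6.
9 × 8 × 7 × 6 = 3024.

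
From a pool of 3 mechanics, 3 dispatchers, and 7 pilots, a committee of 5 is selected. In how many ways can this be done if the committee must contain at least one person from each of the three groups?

798

Unrestricted: C(13,5) = 1287 ways to pick any 5 of the 13.
Selections missing a whole group: no mechanics → C(10,5) = 252; no dispatchers → C(10,5) = 252; no pilots → C(6,5) = 6.
Add back selections omitting two groups (i.e. drawn from a single group): C(3,5) + C(3,5) + C(7,5) = 21.
By inclusion–exclusion: 1287 − 510 + 21 = 798.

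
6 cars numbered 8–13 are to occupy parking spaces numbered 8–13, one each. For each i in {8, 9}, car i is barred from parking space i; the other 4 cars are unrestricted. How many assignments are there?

504

Let Aᵢ (for i ∈ {8, 9}) be the placements that put car i in its forbidden parking space. Any j of these fix j positions, leaving (6−j)! ways to fill the rest, and there are C(2,j) ways to pick which j.
By inclusion–exclusion, the number of valid placements is Σ_{j=0}^{2} (−1)^j C(2,j)·(6−j)!.
Computing: 720 − 240 + 24 = 504.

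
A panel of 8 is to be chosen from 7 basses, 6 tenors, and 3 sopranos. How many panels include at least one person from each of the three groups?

11529

Unrestricted: C(16,8) = 12870 ways to pick any 8 of the 16.
Selections missing a whole group: no basses → C(9,8) = 9; no tenors → C(10,8) = 45; no sopranos → C(13,8) = 1287.
Add back selections omitting two groups (i.e. drawn from a single group): C(7,8) + C(6,8) + C(3,8) = 0.
By inclusion–exclusion: 12870 − 1341 + 0 = 11529.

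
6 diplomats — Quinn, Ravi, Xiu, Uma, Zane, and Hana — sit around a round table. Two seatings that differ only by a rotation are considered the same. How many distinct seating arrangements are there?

120

Seat Quinn anywhere (absorbing the rotational symmetry), then permute the other 5: (5)! = 120.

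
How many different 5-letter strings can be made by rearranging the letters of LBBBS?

20

Letter multiplicities in LBBBS: B×3, L×1, S×1.
The number of distinct arrangements is 5!/(3!) = 120/6 = 20.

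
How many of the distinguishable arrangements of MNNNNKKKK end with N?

280

With the last slot taken by N, it remains to arrange the other 8 letters (MNNNKKKK).
Those 8 letters have K appearing 4 times and N appearing 3 times, giving (8)!/(4!·3!) = 280.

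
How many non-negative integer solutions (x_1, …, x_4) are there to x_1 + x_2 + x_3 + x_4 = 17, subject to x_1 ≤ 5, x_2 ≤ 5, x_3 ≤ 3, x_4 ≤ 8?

34

Ignoring the caps, the number of non-negative solutions to x_1+…+x_4 = 17 is C(20,3) = 1140.
Subtract solutions that violate a single cap (substitute x_i' = x_i − (cap_i+1)): x_1 ≥ 6 gives C(14,3) = 364; x_2 ≥ 6 gives C(14,3) = 364; x_3 ≥ 4 gives C(16,3) = 560; x_4 ≥ 9 gives C(11,3) = 165. Together 1453.
Add back pairs where two caps are both exceeded: 56 + 120 + 10 + 120 + 10 + 35 = 351.
Subtract triples: 4 + 0 + 0 + 0 = 4.
By inclusion–exclusion the count is 1140 − 1453 + 351 − 4 = 34.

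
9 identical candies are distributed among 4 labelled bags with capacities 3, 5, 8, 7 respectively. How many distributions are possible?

Ignoring the caps, the number of non-negative solutions to x_1+…+x_4 = 9 is C(12,3) = 220.
Subtract solutions that violate a single cap (substitute x_i' = x_i − (cap_i+1)): x_1 ≥ 4 gives C(8,3) = 56; x_2 ≥ 6 gives C(6,3) = 20; x_3 ≥ 9 gives C(3,3) = 1; x_4 ≥ 8 gives C(4,3) = 4. Together 81.
No two caps can be exceeded simultaneously, so the pair terms are all 0.
By inclusion–exclusion the count is 220 − 81 + 0 = 139.

139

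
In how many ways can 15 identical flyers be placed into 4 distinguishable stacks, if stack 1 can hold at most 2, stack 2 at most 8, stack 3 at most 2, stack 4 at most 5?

10

By stars and bars, unrestricted non-negative solutions to x_1+…+x_4 = 15 number C(15+3,3) = 816.
Subtract solutions that violate a single cap (substitute x_i' = x_i − (cap_i+1)): x_1 ≥ 3 gives C(15,3) = 455; x_2 ≥ 9 gives C(9,3) = 84; x_3 ≥ 3 gives C(15,3) = 455; x_4 ≥ 6 gives C(12,3) = 220. Together 1214.
Add back pairs where two caps are both exceeded: 20 + 220 + 84 + 20 + 1 + 84 = 429.
Subtract triples: 1 + 0 + 20 + 0 = 21.
By inclusion–exclusion the count is 816 − 1214 + 429 − 21 = 10.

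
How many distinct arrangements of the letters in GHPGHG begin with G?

30

With the first slot taken by G, it remains to arrange the other 5 letters (HPGHG).
Those 5 letters have G appearing twice and H appearing twice, giving (5)!/(2!·2!) = 30.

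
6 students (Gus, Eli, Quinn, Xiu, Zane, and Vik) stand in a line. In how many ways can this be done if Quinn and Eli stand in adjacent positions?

Treat {Quinn, Eli} as a single unit. There are 5 units to order, and the pair itself can be ordered 2 ways.
So the count is 2·(5)! = 240.

240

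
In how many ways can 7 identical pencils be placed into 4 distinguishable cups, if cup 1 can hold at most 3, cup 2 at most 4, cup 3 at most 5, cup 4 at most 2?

Without the upper bounds there are C(10,3) = 120 ways to split 7 among 4 cups.
Subtract solutions that violate a single cap (substitute x_i' = x_i − (cap_i+1)): x_1 ≥ 4 gives C(6,3) = 20; x_2 ≥ 5 gives C(5,3) = 10; x_3 ≥ 6 gives C(4,3) = 4; x_4 ≥ 3 gives C(7,3) = 35. Together 69.
Add back pairs where two caps are both exceeded: 0 + 0 + 1 + 0 + 0 + 0 = 1.
By inclusion–exclusion the count is 120 − 69 + 1 = 52.

52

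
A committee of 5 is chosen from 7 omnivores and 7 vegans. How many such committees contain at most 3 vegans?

Split by how many vegans are chosen (0 through 3).
Sum: C(7,0)·C(7,5) + C(7,1)·C(7,4) + C(7,2)·C(7,3) + C(7,3)·C(7,2) = 21 + 245 + 735 + 735 = 1736.

1736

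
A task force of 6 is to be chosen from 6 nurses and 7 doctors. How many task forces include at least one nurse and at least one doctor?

Total 6-person selections from all 13: C(13,6) = 1716.
Subtract selections that omit an entire group: no nurses → C(7,6) = 7; no doctors → C(6,6) = 1.
Both groups omitted at once is impossible, so 1716 − 8 = 1708.

1708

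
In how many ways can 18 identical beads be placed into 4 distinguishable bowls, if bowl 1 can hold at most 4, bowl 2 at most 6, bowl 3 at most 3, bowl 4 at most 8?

20

Ignoring the caps, the number of non-negative solutions to x_1+…+x_4 = 18 is C(21,3) = 1330.
Subtract solutions that violate a single cap (substitute x_i' = x_i − (cap_i+1)): x_1 ≥ 5 gives C(16,3) = 560; x_2 ≥ 7 gives C(14,3) = 364; x_3 ≥ 4 gives C(17,3) = 680; x_4 ≥ 9 gives C(12,3) = 220. Together 1824.
Add back pairs where two caps are both exceeded: 84 + 220 + 35 + 120 + 10 + 56 = 525.
Subtract triples: 10 + 0 + 1 + 0 = 11.
By inclusion–exclusion the count is 1330 − 1824 + 525 − 11 = 20.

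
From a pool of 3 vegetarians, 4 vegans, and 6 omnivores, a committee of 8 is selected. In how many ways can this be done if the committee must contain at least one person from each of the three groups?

With no constraint there are C(13,8) = 1287 possible selections.
Subtract selections that omit an entire group: no vegetarians → C(10,8) = 45; no vegans → C(9,8) = 9; no omnivores → C(7,8) = 0.
Add back selections omitting two groups (i.e. drawn from a single group): C(3,8) + C(4,8) + C(6,8) = 0.
By inclusion–exclusion: 1287 − 54 + 0 = 1233.

1233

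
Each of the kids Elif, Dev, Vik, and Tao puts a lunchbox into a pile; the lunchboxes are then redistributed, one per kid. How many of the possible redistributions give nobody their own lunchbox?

Count assignments avoiding every fixed point. For any j of the 4 kids fixed to their own lunchbox, the other 4−j can be arranged in (4−j)! ways.
By inclusion–exclusion this is Σ_{j=0}^{4} (−1)^j C(4,j)·(4−j)!.
Computing: 24 − 24 + 12 − 4 + 1 = 9.

9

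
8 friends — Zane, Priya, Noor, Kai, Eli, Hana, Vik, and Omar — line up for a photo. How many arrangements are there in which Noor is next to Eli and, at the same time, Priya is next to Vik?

2880

Treat {Noor,Eli} as one block (2 orders) and {Priya,Vik} as another (2 orders).
That leaves 6 units to arrange: 2 × 2 × 6! = 4 × 720 = 2880.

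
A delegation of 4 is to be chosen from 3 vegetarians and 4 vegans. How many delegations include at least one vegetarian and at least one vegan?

With no constraint there are C(7,4) = 35 possible selections.
Subtract selections that omit an entire group: no vegetarians → C(4,4) = 1; no vegans → C(3,4) = 0.
Both groups omitted at once is impossible, so 35 − 1 = 34.

34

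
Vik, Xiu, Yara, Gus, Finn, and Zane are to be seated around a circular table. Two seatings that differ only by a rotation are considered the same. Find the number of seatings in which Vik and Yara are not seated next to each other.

All circular seatings of 6 people number (5)! = 120.
Seatings with Vik beside Yara: treat them as a block with 2 internal orders, giving 2 × (4)! = 48.
Subtracting, 120 − 48 = 72.

72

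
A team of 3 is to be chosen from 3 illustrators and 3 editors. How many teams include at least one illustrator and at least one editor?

18

Unrestricted: C(6,3) = 20 ways to pick any 3 of the 6.
Selections missing a whole group: no illustrators → C(3,3) = 1; no editors → C(3,3) = 1.
Both groups omitted at once is impossible, so 20 − 2 = 18.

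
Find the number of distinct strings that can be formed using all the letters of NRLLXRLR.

1120

Letter multiplicities in NRLLXRLR: L×3, N×1, R×3, X×1.
So there are 8! / (3!·3!) = 1120 distinguishable arrangements.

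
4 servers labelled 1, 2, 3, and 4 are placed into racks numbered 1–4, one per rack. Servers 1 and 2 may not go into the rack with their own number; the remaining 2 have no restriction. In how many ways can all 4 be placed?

Let Aᵢ (for i ∈ {1, 2}) be the placements that put server i in its forbidden rack. Any j of these fix j positions, leaving (4−j)! ways to fill the rest, and there are C(2,j) ways to pick which j.
By inclusion–exclusion, the number of valid placements is Σ_{j=0}^{2} (−1)^j C(2,j)·(4−j)!.
Computing: 24 − 12 + 2 = 14.

14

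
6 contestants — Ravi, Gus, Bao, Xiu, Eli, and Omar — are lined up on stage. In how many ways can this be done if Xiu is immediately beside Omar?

Glue Xiu and Omar into one block (2 internal orders), leaving 5 units to arrange in a row.
So the count is 2·(5)! = 240.

240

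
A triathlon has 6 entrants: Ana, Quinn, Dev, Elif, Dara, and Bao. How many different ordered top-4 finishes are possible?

360

There are 6 choices for 1st place, 5 for 2nd, and so on down to 3 for position 4.
That gives 6 × 5 × 4 × 3 = 360.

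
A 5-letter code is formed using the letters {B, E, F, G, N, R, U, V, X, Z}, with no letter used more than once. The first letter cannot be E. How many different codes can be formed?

The first letter has 10−1 = 9 choices (anything except E).
The remaining 4 letters are filled from the other 9 symbols without repetition: 9 × 8 × 7 × 6 = 3024.
Total: 9 × 3024 = 27216.

27216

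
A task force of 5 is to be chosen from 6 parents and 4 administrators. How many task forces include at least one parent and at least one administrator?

Total 5-person selections from all 10: C(10,5) = 252.
Subtract selections that omit an entire group: no parents → C(4,5) = 0; no administrators → C(6,5) = 6.
Both groups omitted at once is impossible, so 252 − 6 = 246.

246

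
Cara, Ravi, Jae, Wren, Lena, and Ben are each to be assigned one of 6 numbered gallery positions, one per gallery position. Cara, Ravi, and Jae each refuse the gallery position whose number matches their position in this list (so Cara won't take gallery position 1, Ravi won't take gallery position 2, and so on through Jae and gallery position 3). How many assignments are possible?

426

Let Aᵢ (for i ∈ {1, 2, 3}) be the placements that put person i in their forbidden gallery position. Any j of these fix j positions, leaving (6−j)! ways to fill the rest, and there are C(3,j) ways to pick which j.
By inclusion–exclusion, the number of valid placements is Σ_{j=0}^{3} (−1)^j C(3,j)·(6−j)!.
Computing: 720 − 360 + 72 − 6 = 426.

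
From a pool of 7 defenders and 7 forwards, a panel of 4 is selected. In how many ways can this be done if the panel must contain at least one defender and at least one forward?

931

Total 4-person selections from all 14: C(14,4) = 1001.
Selections missing a whole group: no defenders → C(7,4) = 35; no forwards → C(7,4) = 35.
Both groups omitted at once is impossible, so 1001 − 70 = 931.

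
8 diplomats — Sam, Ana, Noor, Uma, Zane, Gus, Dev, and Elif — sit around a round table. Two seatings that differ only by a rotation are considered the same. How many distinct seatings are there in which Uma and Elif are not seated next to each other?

3600

Without the restriction there are (7)! = 5040 seatings.
Seatings with Uma beside Elif: treat them as a block with 2 internal orders, giving 2 × (6)! = 1440.
Subtracting, 5040 − 1440 = 3600.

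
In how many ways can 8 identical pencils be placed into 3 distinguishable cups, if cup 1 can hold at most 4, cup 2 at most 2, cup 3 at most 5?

Without the upper bounds there are C(10,2) = 45 ways to split 8 among 3 cups.
Subtract solutions that violate a single cap (substitute x_i' = x_i − (cap_i+1)): x_1 ≥ 5 gives C(5,2) = 10; x_2 ≥ 3 gives C(7,2) = 21; x_3 ≥ 6 gives C(4,2) = 6. Together 37.
Add back pairs where two caps are both exceeded: 1 + 0 + 0 = 1.
By inclusion–exclusion the count is 45 − 37 + 1 = 9.

9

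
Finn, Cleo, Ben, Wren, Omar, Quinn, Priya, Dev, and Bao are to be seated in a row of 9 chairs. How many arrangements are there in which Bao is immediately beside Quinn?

Place the 7 others and the Bao-Quinn pair as 8 objects in a line; the pair has 2 internal arrangements.
That gives 2 × 8! = 2 × 40320 = 80640.

80640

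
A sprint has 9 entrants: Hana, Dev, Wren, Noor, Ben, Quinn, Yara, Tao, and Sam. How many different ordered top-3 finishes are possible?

504

There are 9 choices for 1st place, 8 for 2nd, and 7 for 3rd.
That gives 9 × 8 × 7 = 504.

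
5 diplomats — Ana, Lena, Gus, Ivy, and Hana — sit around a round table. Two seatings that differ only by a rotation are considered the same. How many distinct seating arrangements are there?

24

Seat Ana anywhere (absorbing the rotational symmetry), then permute the other 4: (4)! = 24.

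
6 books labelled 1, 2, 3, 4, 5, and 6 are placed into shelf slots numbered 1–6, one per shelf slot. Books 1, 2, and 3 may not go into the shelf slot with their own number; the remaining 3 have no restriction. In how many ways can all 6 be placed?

426

Let Aᵢ (for i ∈ {1, 2, 3}) be the placements that put book i in its forbidden shelf slot. Any j of these fix j positions, leaving (6−j)! ways to fill the rest, and there are C(3,j) ways to pick which j.
By inclusion–exclusion, the number of valid placements is Σ_{j=0}^{3} (−1)^j C(3,j)·(6−j)!.
Computing: 720 − 360 + 72 − 6 = 426.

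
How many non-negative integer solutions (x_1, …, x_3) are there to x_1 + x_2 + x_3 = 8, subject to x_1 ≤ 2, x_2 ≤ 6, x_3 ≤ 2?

6

Ignoring the caps, the number of non-negative solutions to x_1+…+x_3 = 8 is C(10,2) = 45.
Subtract solutions that violate a single cap (substitute x_i' = x_i − (cap_i+1)): x_1 ≥ 3 gives C(7,2) = 21; x_2 ≥ 7 gives C(3,2) = 3; x_3 ≥ 3 gives C(7,2) = 21. Together 45.
Add back pairs where two caps are both exceeded: 0 + 6 + 0 = 6.
By inclusion–exclusion the count is 45 − 45 + 6 = 6.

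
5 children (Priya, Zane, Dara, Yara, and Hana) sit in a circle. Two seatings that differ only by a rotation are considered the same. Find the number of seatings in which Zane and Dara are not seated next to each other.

Without the restriction there are (4)! = 24 seatings.
Seatings with Zane beside Dara: treat them as a block with 2 internal orders, giving 2 × (3)! = 12.
Subtracting, 24 − 12 = 12.

12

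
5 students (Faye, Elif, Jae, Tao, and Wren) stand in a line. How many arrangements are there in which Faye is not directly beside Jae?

Of the 5! = 120 arrangements, those with Faye and Jae adjacent number 2 × 4! = 48 (treat the pair as a block with 2 internal orders).
So 120 − 48 = 72 arrangements keep them apart.

72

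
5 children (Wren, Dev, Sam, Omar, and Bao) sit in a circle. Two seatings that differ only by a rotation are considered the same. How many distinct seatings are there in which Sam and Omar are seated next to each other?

12

Glue Sam and Omar into a block (2 internal orders). Seating 4 units around a circle gives (3)! arrangements.
So 2 × (3)! = 2 × 6 = 12.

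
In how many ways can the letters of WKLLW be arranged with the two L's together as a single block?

Treat the 2 copies of L as a single block. The multiset to arrange is then {LL, K, W, W}, 4 items in all.
That gives (4)!/(2!) = 12 arrangements.

12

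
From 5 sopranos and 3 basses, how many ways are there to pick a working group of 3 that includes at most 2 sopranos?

Split by how many sopranos are chosen (0 through 2).
Sum: C(5,0)·C(3,3) + C(5,1)·C(3,2) + C(5,2)·C(3,1) = 1 + 15 + 30 = 46.

46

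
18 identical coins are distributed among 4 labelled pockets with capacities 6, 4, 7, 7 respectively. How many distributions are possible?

By stars and bars, unrestricted non-negative solutions to x_1+…+x_4 = 18 number C(18+3,3) = 1330.
Subtract solutions that violate a single cap (substitute x_i' = x_i − (cap_i+1)): x_1 ≥ 7 gives C(14,3) = 364; x_2 ≥ 5 gives C(16,3) = 560; x_3 ≥ 8 gives C(13,3) = 286; x_4 ≥ 8 gives C(13,3) = 286. Together 1496.
Add back pairs where two caps are both exceeded: 84 + 20 + 20 + 56 + 56 + 10 = 246.
By inclusion–exclusion the count is 1330 − 1496 + 246 = 80.

80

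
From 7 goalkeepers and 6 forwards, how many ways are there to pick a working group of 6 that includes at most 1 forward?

Split by how many forwards are chosen (0 through 1).
Sum: C(6,0)·C(7,6) + C(6,1)·C(7,5) = 7 + 126 = 133.

133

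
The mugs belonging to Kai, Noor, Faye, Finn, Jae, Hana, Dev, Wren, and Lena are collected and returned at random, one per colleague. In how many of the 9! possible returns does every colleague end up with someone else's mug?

133496

Let Aᵢ be the assignments in which colleague i gets their own mug. We want the size of the complement of A₁∪…∪A_9.
By inclusion–exclusion this is Σ_{j=0}^{9} (−1)^j C(9,j)·(9−j)!.
Computing: 362880 − 362880 + 181440 − 60480 + 15120 − 3024 + 504 − 72 + 9 − 1 = 133496.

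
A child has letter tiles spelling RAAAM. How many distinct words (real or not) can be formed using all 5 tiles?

The 5 letters of RAAAM have repeats: A appearing 3 times.
So there are 5! / (3!) = 20 distinguishable arrangements.

20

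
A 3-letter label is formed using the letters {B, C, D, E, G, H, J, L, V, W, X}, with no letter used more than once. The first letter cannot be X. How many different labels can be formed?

900

The first letter has 11−1 = 10 choices (anything except X).
The remaining 2 letters are filled from the other 10 symbols without repetition: 10 × 9 = 90.
Total: 10 × 90 = 900.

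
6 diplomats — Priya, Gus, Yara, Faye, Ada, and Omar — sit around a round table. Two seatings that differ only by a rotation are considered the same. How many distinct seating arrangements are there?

Around a circle, 6 distinct people have 6!/6 = (5)! = 120 rotationally distinct seatings.

120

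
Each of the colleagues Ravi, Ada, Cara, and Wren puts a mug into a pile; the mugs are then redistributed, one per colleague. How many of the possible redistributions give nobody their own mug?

This is the derangement count D_4: permutations of 4 items with no fixed point.
By inclusion–exclusion this is Σ_{j=0}^{4} (−1)^j C(4,j)·(4−j)!.
Computing: 24 − 24 + 12 − 4 + 1 = 9.

9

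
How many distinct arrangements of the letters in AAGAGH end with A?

With the last slot taken by A, it remains to arrange the other 5 letters (AGAGH).
Those 5 letters have A appearing twice and G appearing twice, giving (5)!/(2!·2!) = 30.

30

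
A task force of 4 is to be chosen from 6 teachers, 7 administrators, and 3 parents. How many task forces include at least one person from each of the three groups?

Unrestricted: C(16,4) = 1820 ways to pick any 4 of the 16.
Selections missing a whole group: no teachers → C(10,4) = 210; no administrators → C(9,4) = 126; no parents → C(13,4) = 715.
Add back selections omitting two groups (i.e. drawn from a single group): C(6,4) + C(7,4) + C(3,4) = 50.
By inclusion–exclusion: 1820 − 1051 + 50 = 819.

819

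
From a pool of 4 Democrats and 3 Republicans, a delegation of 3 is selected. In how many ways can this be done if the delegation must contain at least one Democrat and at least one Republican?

Unrestricted: C(7,3) = 35 ways to pick any 3 of the 7.
Subtract selections that omit an entire group: no Democrats → C(3,3) = 1; no Republicans → C(4,3) = 4.
Both groups omitted at once is impossible, so 35 − 5 = 30.

30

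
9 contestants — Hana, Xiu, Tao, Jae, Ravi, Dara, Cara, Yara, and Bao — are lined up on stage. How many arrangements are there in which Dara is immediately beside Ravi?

Glue Dara and Ravi into one block (2 internal orders), leaving 8 units to arrange in a row.
So the count is 2·(8)! = 80640.

80640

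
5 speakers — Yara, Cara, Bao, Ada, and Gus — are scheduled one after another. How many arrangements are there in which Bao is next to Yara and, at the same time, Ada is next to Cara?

24

Treat {Bao,Yara} as one block (2 orders) and {Ada,Cara} as another (2 orders).
That leaves 3 units to arrange: 2 × 2 × 3! = 4 × 6 = 24.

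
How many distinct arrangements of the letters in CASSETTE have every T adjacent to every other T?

1260

Treat the 2 copies of T as a single block. The multiset to arrange is then {TT, A, C, E, E, S, S}, 7 items in all.
That gives (7)!/(2!·2!) = 1260 arrangements.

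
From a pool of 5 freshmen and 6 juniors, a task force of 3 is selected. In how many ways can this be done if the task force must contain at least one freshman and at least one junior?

135

Total 3-person selections from all 11: C(11,3) = 165.
Subtract selections that omit an entire group: no freshmen → C(6,3) = 20; no juniors → C(5,3) = 10.
Both groups omitted at once is impossible, so 165 − 30 = 135.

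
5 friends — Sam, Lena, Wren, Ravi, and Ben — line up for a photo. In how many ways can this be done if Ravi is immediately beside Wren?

Glue Ravi and Wren into one block (2 internal orders), leaving 4 units to arrange in a row.
So the count is 2·(4)! = 48.

48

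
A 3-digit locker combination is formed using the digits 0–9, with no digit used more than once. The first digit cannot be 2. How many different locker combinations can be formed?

The first digit has 10−1 = 9 choices (anything except 2).
The remaining 2 digits are filled from the other 9 symbols without repetition: 9 × 8 = 72.
Total: 9 × 72 = 648.

648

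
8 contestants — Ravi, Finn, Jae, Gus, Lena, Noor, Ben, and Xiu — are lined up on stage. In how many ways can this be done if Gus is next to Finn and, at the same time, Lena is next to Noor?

Treat {Gus,Finn} as one block (2 orders) and {Lena,Noor} as another (2 orders).
That leaves 6 units to arrange: 2 × 2 × 6! = 4 × 720 = 2880.

2880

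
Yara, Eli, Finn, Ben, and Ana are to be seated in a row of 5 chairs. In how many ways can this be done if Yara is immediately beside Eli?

48

Treat {Yara, Eli} as a single unit. There are 4 units to order, and the pair itself can be ordered 2 ways.
That gives 2 × 4! = 2 × 24 = 48.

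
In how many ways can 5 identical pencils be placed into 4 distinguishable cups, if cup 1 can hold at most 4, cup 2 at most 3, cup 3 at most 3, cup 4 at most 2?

37

By stars and bars, unrestricted non-negative solutions to x_1+…+x_4 = 5 number C(5+3,3) = 56.
Subtract solutions that violate a single cap (substitute x_i' = x_i − (cap_i+1)): x_1 ≥ 5 gives C(3,3) = 1; x_2 ≥ 4 gives C(4,3) = 4; x_3 ≥ 4 gives C(4,3) = 4; x_4 ≥ 3 gives C(5,3) = 10. Together 19.
No two caps can be exceeded simultaneously, so the pair terms are all 0.
By inclusion–exclusion the count is 56 − 19 + 0 = 37.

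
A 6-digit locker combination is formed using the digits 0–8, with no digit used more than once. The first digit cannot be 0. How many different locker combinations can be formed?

The first digit has 9−1 = 8 choices (anything except 0).
The remaining 5 digits are filled from the other 8 symbols without repetition: 8 × 7 × 6 × 5 × 4 = 6720.
Total: 8 × 6720 = 53760.

53760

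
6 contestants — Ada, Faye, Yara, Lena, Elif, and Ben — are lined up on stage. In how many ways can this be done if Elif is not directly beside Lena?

There are 6! = 720 arrangements in all. If Elif and Lena are adjacent, merging them into one block gives 2·(5)! = 240 arrangements.
So 720 − 240 = 480 arrangements keep them apart.

480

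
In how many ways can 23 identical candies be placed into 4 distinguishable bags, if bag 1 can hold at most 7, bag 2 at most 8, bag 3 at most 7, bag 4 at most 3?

Without the upper bounds there are C(26,3) = 2600 ways to split 23 among 4 bags.
Subtract solutions that violate a single cap (substitute x_i' = x_i − (cap_i+1)): x_1 ≥ 8 gives C(18,3) = 816; x_2 ≥ 9 gives C(17,3) = 680; x_3 ≥ 8 gives C(18,3) = 816; x_4 ≥ 4 gives C(22,3) = 1540. Together 3852.
Add back pairs where two caps are both exceeded: 84 + 120 + 364 + 84 + 286 + 364 = 1302.
Subtract triples: 0 + 10 + 20 + 10 = 40.
By inclusion–exclusion the count is 2600 − 3852 + 1302 − 40 = 10.

10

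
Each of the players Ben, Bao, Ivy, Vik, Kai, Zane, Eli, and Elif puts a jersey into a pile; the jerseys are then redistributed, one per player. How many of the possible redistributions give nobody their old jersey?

14833

Count assignments avoiding every fixed point. For any j of the 8 players fixed to their old jersey, the other 8−j can be arranged in (8−j)! ways.
By inclusion–exclusion this is Σ_{j=0}^{8} (−1)^j C(8,j)·(8−j)!.
Computing: 40320 − 40320 + 20160 − 6720 + 1680 − 336 + 56 − 8 + 1 = 14833.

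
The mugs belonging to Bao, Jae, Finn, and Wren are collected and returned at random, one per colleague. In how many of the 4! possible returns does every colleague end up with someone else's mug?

Let Aᵢ be the assignments in which colleague i gets their own mug. We want the size of the complement of A₁∪…∪A_4.
By inclusion–exclusion this is Σ_{j=0}^{4} (−1)^j C(4,j)·(4−j)!.
Computing: 24 − 24 + 12 − 4 + 1 = 9.

9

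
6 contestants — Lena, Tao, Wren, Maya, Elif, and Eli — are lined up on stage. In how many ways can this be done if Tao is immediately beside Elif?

240

Place the 4 others and the Tao-Elif pair as 5 objects in a line; the pair has 2 internal arrangements.
So the count is 2·(5)! = 240.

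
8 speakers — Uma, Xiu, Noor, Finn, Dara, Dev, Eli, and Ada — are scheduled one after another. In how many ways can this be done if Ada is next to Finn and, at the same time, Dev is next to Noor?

2880

Treat {Ada,Finn} as one block (2 orders) and {Dev,Noor} as another (2 orders).
That leaves 6 units to arrange: 2 × 2 × 6! = 4 × 720 = 2880.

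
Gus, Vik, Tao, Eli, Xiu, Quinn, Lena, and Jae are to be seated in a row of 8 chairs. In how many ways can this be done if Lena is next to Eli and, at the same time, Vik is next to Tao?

Treat {Lena,Eli} as one block (2 orders) and {Vik,Tao} as another (2 orders).
That leaves 6 units to arrange: 2 × 2 × 6! = 4 × 720 = 2880.

2880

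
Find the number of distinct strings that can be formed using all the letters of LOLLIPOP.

1680

The 8 letters of LOLLIPOP have repeats: L appearing 3 times, O appearing twice, and P appearing twice.
So there are 8! / (3!·2!·2!) = 1680 distinguishable arrangements.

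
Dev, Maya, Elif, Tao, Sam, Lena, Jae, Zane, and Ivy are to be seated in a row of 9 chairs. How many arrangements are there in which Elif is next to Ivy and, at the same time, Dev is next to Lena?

Treat {Elif,Ivy} as one block (2 orders) and {Dev,Lena} as another (2 orders).
That leaves 7 units to arrange: 2 × 2 × 7! = 4 × 5040 = 20160.

20160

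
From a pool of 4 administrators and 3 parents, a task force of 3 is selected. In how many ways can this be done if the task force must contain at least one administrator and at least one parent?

Unrestricted: C(7,3) = 35 ways to pick any 3 of the 7.
Subtract selections that omit an entire group: no administrators → C(3,3) = 1; no parents → C(4,3) = 4.
Both groups omitted at once is impossible, so 35 − 5 = 30.

30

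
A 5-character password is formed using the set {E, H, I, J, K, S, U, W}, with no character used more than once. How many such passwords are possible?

6720

This is a permutation of 5 out of 8: P(8,5) = 8!/3!.
That product is 8 × 7 × 6 × 5 × 4 = 6720.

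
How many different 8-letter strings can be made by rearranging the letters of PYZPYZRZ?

1680

Letter multiplicities in PYZPYZRZ: P×2, R×1, Y×2, Z×3.
So there are 8! / (3!·2!·2!) = 1680 distinguishable arrangements.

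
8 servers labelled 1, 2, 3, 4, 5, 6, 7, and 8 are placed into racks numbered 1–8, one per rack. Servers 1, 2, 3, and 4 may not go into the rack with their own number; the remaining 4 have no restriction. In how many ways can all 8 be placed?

24024

Let Aᵢ (for 1 ≤ i ≤ 4) be the placements that put server i in its forbidden rack. Any j of these fix j positions, leaving (8−j)! ways to fill the rest, and there are C(4,j) ways to pick which j.
By inclusion–exclusion, the number of valid placements is Σ_{j=0}^{4} (−1)^j C(4,j)·(8−j)!.
Computing: 40320 − 20160 + 4320 − 480 + 24 = 24024.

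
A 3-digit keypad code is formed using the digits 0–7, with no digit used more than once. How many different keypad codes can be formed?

With no repetition, fill the 3 digits in order: 8 choices, then 7, down to 6.
8 × 7 × 6 = 336.

336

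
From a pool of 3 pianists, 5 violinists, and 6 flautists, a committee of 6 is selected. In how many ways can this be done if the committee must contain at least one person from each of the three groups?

Unrestricted: C(14,6) = 3003 ways to pick any 6 of the 14.
Selections missing a whole group: no pianists → C(11,6) = 462; no violinists → C(9,6) = 84; no flautists → C(8,6) = 28.
Add back selections omitting two groups (i.e. drawn from a single group): C(3,6) + C(5,6) + C(6,6) = 1.
By inclusion–exclusion: 3003 − 574 + 1 = 2430.

2430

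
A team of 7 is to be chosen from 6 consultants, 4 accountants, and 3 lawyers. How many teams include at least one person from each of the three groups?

Unrestricted: C(13,7) = 1716 ways to pick any 7 of the 13.
Selections missing a whole group: no consultants → C(7,7) = 1; no accountants → C(9,7) = 36; no lawyers → C(10,7) = 120.
Add back selections omitting two groups (i.e. drawn from a single group): C(6,7) + C(4,7) + C(3,7) = 0.
By inclusion–exclusion: 1716 − 157 + 0 = 1559.

1559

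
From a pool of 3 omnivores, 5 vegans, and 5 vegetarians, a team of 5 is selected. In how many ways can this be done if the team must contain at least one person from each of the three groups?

925

With no constraint there are C(13,5) = 1287 possible selections.
Selections missing a whole group: no omnivores → C(10,5) = 252; no vegans → C(8,5) = 56; no vegetarians → C(8,5) = 56.
Add back selections omitting two groups (i.e. drawn from a single group): C(3,5) + C(5,5) + C(5,5) = 2.
By inclusion–exclusion: 1287 − 364 + 2 = 925.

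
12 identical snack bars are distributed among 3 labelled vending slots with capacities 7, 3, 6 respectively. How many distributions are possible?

By stars and bars, unrestricted non-negative solutions to x_1+…+x_3 = 12 number C(12+2,2) = 91.
Subtract solutions that violate a single cap (substitute x_i' = x_i − (cap_i+1)): x_1 ≥ 8 gives C(6,2) = 15; x_2 ≥ 4 gives C(10,2) = 45; x_3 ≥ 7 gives C(7,2) = 21. Together 81.
Add back pairs where two caps are both exceeded: 1 + 0 + 3 = 4.
By inclusion–exclusion the count is 91 − 81 + 4 = 14.

14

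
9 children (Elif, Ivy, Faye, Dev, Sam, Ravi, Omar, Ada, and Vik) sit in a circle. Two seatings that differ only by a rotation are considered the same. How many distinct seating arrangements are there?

40320

Around a circle, 9 distinct people have 9!/9 = (8)! = 40320 rotationally distinct seatings.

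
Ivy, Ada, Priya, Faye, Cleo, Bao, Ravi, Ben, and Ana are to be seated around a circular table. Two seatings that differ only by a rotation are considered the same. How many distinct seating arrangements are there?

40320

Fix one person's seat to break rotational symmetry; the remaining 8 people can be arranged in (8)! = 40320 ways.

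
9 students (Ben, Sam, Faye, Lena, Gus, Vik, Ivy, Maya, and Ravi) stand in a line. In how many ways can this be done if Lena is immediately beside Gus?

Treat {Lena, Gus} as a single unit. There are 8 units to order, and the pair itself can be ordered 2 ways.
So the count is 2·(8)! = 80640.

80640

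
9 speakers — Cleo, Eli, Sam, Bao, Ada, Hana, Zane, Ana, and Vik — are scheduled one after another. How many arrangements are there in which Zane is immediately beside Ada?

80640

Treat {Zane, Ada} as a single unit. There are 8 units to order, and the pair itself can be ordered 2 ways.
So the count is 2·(8)! = 80640.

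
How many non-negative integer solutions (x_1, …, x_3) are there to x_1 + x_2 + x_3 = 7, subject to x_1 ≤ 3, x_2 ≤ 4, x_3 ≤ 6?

Without the upper bounds there are C(9,2) = 36 ways to split 7 among 3 variables.
Subtract solutions that violate a single cap (substitute x_i' = x_i − (cap_i+1)): x_1 ≥ 4 gives C(5,2) = 10; x_2 ≥ 5 gives C(4,2) = 6; x_3 ≥ 7 gives C(2,2) = 1. Together 17.
No two caps can be exceeded simultaneously, so the pair terms are all 0.
By inclusion–exclusion the count is 36 − 17 + 0 = 19.

19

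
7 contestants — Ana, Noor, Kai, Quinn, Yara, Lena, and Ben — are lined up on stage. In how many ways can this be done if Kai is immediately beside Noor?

1440

Glue Kai and Noor into one block (2 internal orders), leaving 6 units to arrange in a row.
That gives 2 × 6! = 2 × 720 = 1440.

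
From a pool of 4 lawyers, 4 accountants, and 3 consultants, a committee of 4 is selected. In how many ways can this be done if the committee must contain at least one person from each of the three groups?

192

Total 4-person selections from all 11: C(11,4) = 330.
Subtract selections that omit an entire group: no lawyers → C(7,4) = 35; no accountants → C(7,4) = 35; no consultants → C(8,4) = 70.
Add back selections omitting two groups (i.e. drawn from a single group): C(4,4) + C(4,4) + C(3,4) = 2.
By inclusion–exclusion: 330 − 140 + 2 = 192.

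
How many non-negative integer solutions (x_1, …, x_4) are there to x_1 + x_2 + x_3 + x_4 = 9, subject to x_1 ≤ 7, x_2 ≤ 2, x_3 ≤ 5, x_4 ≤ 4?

82

Ignoring the caps, the number of non-negative solutions to x_1+…+x_4 = 9 is C(12,3) = 220.
Subtract solutions that violate a single cap (substitute x_i' = x_i − (cap_i+1)): x_1 ≥ 8 gives C(4,3) = 4; x_2 ≥ 3 gives C(9,3) = 84; x_3 ≥ 6 gives C(6,3) = 20; x_4 ≥ 5 gives C(7,3) = 35. Together 143.
Add back pairs where two caps are both exceeded: 0 + 0 + 0 + 1 + 4 + 0 = 5.
By inclusion–exclusion the count is 220 − 143 + 5 = 82.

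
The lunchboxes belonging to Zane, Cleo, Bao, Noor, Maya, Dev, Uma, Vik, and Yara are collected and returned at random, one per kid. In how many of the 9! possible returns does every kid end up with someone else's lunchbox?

Let Aᵢ be the assignments in which kid i gets their own lunchbox. We want the size of the complement of A₁∪…∪A_9.
By inclusion–exclusion this is Σ_{j=0}^{9} (−1)^j C(9,j)·(9−j)!.
Computing: 362880 − 362880 + 181440 − 60480 + 15120 − 3024 + 504 − 72 + 9 − 1 = 133496.

133496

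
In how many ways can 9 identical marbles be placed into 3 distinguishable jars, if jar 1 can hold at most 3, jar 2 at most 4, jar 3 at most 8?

Ignoring the caps, the number of non-negative solutions to x_1+…+x_3 = 9 is C(11,2) = 55.
Subtract solutions that violate a single cap (substitute x_i' = x_i − (cap_i+1)): x_1 ≥ 4 gives C(7,2) = 21; x_2 ≥ 5 gives C(6,2) = 15; x_3 ≥ 9 gives C(2,2) = 1. Together 37.
Add back pairs where two caps are both exceeded: 1 + 0 + 0 = 1.
By inclusion–exclusion the count is 55 − 37 + 1 = 19.

19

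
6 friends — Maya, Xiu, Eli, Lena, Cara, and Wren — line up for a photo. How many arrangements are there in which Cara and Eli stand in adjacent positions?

240

Glue Cara and Eli into one block (2 internal orders), leaving 5 units to arrange in a row.
So the count is 2·(5)! = 240.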